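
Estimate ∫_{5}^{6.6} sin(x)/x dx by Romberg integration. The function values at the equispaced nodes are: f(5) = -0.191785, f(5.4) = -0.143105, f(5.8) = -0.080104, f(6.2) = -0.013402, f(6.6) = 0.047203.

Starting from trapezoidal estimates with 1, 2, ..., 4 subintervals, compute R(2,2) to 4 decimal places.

-0.1241

R(0,0) (trapezoid, 1 panel, h=1.6000): -0.115666
R(1,0) (trapezoid, 2 panels, h=0.8000): -0.121916
R(2,0) (trapezoid, 4 panels, h=0.4000): -0.123561
R(1,1) = -0.121916 + (-0.121916 − (-0.115666))/3 = -0.123999
R(2,1) = -0.123561 + (-0.123561 − (-0.121916))/3 = -0.124109
R(2,2) = -0.124109 + (-0.124109 − (-0.123999))/15 = -0.124116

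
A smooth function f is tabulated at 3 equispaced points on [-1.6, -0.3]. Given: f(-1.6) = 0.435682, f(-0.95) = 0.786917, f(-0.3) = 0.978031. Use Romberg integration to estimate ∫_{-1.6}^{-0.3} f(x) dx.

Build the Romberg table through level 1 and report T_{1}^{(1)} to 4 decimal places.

T_{0}^{(0)} (trapezoid, 1 panel, h=1.3000): 0.918913
T_{1}^{(0)} (trapezoid, 2 panels, h=0.6500): 0.970953
T_{1}^{(1)} = 0.970953 + (0.970953 − 0.918913)/3 = 0.988300

0.9883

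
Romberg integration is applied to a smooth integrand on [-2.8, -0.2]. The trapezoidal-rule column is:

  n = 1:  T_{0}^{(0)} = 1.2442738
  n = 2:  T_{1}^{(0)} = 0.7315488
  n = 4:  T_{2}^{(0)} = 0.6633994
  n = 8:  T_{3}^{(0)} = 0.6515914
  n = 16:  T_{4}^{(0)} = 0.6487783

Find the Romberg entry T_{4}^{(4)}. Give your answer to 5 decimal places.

Richardson extrapolation on the trapezoidal column (denominator 4−1=3):
T_{1}^{(1)} = (4·0.7315488 − 1.2442738) / 3 = 0.5606405
T_{2}^{(1)} = (4·0.6633994 − 0.7315488) / 3 = 0.6406829
T_{3}^{(1)} = 0.6515914 + (0.6515914 − 0.6633994)/3 = 0.6476554
T_{4}^{(1)} = (4·0.6487783 − 0.6515914) / 3 = 0.6478406
T_{2}^{(2)} = 0.6406829 + (0.6406829 − 0.5606405)/15 = 0.6460191
T_{3}^{(2)} = 0.6476554 + (0.6476554 − 0.6406829)/15 = 0.6481202
T_{4}^{(2)} = 0.6478406 + (0.6478406 − 0.6476554)/15 = 0.6478529
T_{3}^{(3)} = (64·0.6481202 − 0.6460191) / 63 = 0.6481536
T_{4}^{(3)} = 0.6478529 + (0.6478529 − 0.6481202)/63 = 0.6478487
T_{4}^{(4)} = (256·0.6478487 − 0.6481536) / 255 = 0.6478475

0.64785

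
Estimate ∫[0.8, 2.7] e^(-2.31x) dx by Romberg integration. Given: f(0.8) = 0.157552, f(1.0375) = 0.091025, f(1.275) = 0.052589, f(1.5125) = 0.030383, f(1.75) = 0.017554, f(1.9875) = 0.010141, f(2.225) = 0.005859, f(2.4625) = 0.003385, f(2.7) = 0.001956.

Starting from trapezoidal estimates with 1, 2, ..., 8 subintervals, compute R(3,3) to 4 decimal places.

0.0674

R(0,0) (trapezoid, 1 panel, h=1.9000): 0.151533
R(1,0) (trapezoid, 2 panels, h=0.9500): 0.092443
R(2,0) (trapezoid, 4 panels, h=0.4750): 0.073984
R(3,0) (trapezoid, 8 panels, h=0.2375): 0.069039
R(1,1) = 0.092443 + (0.092443 − 0.151533)/3 = 0.072746
R(2,1) = 0.073984 + (0.073984 − 0.092443)/3 = 0.067831
R(3,1) = 0.069039 + (0.069039 − 0.073984)/3 = 0.067391
R(2,2) = 0.067831 + (0.067831 − 0.072746)/15 = 0.067503
R(3,2) = 0.067391 + (0.067391 − 0.067831)/15 = 0.067362
R(3,3) = 0.067362 + (0.067362 − 0.067503)/63 = 0.067360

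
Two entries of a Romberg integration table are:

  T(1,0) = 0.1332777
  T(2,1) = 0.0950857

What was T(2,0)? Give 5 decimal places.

0.10463

From T(2,1) = (4·T(2,0) − T(1,0))/3, solve for T(2,0):
4·T(2,0) = 3·0.0950857 + 0.1332777 = 0.4185348
T(2,0) = 0.1046337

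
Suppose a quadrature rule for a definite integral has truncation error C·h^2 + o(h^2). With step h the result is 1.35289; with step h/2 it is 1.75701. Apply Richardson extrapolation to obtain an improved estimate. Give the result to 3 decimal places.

The leading error scales as h^2; refining by a factor of 2 reduces it by 2^2 = 4.
Extrapolated value = (4·A(h/2) − A(h)) / (4 − 1)
= (4·1.75701 − 1.35289) / 3
= 5.67515 / 3 = 1.89172

1.892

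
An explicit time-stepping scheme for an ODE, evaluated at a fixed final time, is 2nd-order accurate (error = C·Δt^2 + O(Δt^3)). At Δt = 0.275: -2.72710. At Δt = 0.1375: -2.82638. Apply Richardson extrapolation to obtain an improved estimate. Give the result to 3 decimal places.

Extrapolated value = (4·A(Δt/2) − A(Δt)) / (4 − 1)
= (4·(-2.82638) − (-2.72710)) / 3
= -8.57842 / 3 = -2.85947

-2.859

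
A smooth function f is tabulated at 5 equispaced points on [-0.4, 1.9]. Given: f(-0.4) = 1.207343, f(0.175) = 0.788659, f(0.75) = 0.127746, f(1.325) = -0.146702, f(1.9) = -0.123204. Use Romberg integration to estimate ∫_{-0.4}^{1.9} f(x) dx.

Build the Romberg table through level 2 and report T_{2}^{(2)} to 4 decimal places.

0.7581

T_{0}^{(0)} (trapezoid, 1 panel, h=2.3000): 1.246760
T_{1}^{(0)} (trapezoid, 2 panels, h=1.1500): 0.770288
T_{2}^{(0)} (trapezoid, 4 panels, h=0.5750): 0.754269
T_{1}^{(1)} = 0.770288 + (0.770288 − 1.246760)/3 = 0.611464
T_{2}^{(1)} = 0.754269 + (0.754269 − 0.770288)/3 = 0.748929
T_{2}^{(2)} = 0.748929 + (0.748929 − 0.611464)/15 = 0.758093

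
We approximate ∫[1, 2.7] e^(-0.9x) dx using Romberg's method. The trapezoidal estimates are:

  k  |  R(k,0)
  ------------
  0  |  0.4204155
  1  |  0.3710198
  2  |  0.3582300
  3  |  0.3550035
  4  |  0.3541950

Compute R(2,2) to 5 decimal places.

0.35393

Richardson extrapolation on the trapezoidal column (denominator 4−1=3):
R(1,1) = (4·0.3710198 − 0.4204155) / 3 = 0.3545546
R(2,1) = 0.3582300 + (0.3582300 − 0.3710198)/3 = 0.3539667
R(2,2) = (16·0.3539667 − 0.3545546) / 15 = 0.3539275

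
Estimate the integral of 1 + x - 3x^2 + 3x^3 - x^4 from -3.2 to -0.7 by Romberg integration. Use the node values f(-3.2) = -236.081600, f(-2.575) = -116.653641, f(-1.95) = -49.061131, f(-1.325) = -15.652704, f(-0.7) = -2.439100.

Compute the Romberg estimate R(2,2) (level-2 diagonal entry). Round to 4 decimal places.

R(0,0) (trapezoid, 1 panel, h=2.5000): -298.150875
R(1,0) (trapezoid, 2 panels, h=1.2500): -210.401851
R(2,0) (trapezoid, 4 panels, h=0.6250): -187.892391
R(1,1) = -210.401851 + (-210.401851 − (-298.150875))/3 = -181.152176
R(2,1) = -187.892391 + (-187.892391 − (-210.401851))/3 = -180.389238
R(2,2) = -180.389238 + (-180.389238 − (-181.152176))/15 = -180.338375

-180.3384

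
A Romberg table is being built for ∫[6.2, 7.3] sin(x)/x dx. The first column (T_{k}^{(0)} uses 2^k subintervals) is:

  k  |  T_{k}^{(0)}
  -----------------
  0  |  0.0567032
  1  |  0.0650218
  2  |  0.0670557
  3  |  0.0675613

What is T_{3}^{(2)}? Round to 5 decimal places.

T_{2}^{(1)} = 0.0670557 + (0.0670557 − 0.0650218)/3 = 0.0677337
T_{3}^{(1)} = (4·0.0675613 − 0.0670557) / 3 = 0.0677298
T_{3}^{(2)} = (16·0.0677298 − 0.0677337) / 15 = 0.0677295

0.06773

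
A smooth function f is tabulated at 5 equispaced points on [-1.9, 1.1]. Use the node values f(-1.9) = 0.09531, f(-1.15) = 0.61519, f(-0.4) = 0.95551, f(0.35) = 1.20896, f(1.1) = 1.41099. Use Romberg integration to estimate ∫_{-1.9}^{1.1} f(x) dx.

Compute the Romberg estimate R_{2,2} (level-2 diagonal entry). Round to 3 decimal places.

2.679

R_{0,0} (trapezoid, 1 panel, h=3.0000): 2.25945
R_{1,0} (trapezoid, 2 panels, h=1.5000): 2.56299
R_{2,0} (trapezoid, 4 panels, h=0.7500): 2.64961
R_{1,1} = 2.56299 + (2.56299 − 2.25945)/3 = 2.66417
R_{2,1} = 2.64961 + (2.64961 − 2.56299)/3 = 2.67848
R_{2,2} = 2.67848 + (2.67848 − 2.66417)/15 = 2.67943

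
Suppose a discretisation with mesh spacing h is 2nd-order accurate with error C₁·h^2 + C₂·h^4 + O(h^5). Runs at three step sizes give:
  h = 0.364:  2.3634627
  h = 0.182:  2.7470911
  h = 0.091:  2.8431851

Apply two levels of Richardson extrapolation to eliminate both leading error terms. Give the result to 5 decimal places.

First eliminate the h^2 term (factor 2^2 = 4):
  B₁ = (4·2.7470911 − 2.3634627)/3 = 2.8749672
  B₂ = (4·2.8431851 − 2.7470911)/3 = 2.8752164
Then eliminate the h^4 term (factor 2^4 = 16):
  (16·2.8752164 − 2.8749672)/15 = 2.8752330

2.87523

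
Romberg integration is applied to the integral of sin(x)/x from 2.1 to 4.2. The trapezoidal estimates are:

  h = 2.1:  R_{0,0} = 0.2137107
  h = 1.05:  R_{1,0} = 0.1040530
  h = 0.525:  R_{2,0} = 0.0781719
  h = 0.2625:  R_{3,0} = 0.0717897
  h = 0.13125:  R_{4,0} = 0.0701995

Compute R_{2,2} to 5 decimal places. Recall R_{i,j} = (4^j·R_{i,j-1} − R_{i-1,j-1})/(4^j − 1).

0.06968

Richardson extrapolation on the trapezoidal column (denominator 4−1=3):
R_{1,1} = (4·0.1040530 − 0.2137107) / 3 = 0.0675004
R_{2,1} = 0.0781719 + (0.0781719 − 0.1040530)/3 = 0.0695449
R_{2,2} = (16·0.0695449 − 0.0675004) / 15 = 0.0696812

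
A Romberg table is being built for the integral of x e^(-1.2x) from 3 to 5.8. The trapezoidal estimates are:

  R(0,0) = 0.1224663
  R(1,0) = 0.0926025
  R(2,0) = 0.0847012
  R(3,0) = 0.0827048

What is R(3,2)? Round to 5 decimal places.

0.08204

Richardson extrapolation on the trapezoidal column (denominator 4−1=3):
R(2,1) = (4·0.0847012 − 0.0926025) / 3 = 0.0820674
R(3,1) = 0.0827048 + (0.0827048 − 0.0847012)/3 = 0.0820393
R(3,2) = 0.0820393 + (0.0820393 − 0.0820674)/15 = 0.0820374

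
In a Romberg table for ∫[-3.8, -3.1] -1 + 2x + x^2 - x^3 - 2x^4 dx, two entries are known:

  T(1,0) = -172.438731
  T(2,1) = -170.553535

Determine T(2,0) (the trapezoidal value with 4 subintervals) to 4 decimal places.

From T(2,1) = (4·T(2,0) − T(1,0))/3, solve for T(2,0):
4·T(2,0) = 3·(-170.553535) + (-172.438731) = -684.099336
T(2,0) = -171.024834

-171.0248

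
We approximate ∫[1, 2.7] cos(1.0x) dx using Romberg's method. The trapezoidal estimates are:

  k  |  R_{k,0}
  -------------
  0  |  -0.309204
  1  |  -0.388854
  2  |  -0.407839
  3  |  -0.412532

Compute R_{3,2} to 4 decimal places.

-0.4141

Richardson extrapolation on the trapezoidal column (denominator 4−1=3):
R_{2,1} = (4·(-0.407839) − (-0.388854)) / 3 = -0.414167
R_{3,1} = -0.412532 + (-0.412532 − (-0.407839))/3 = -0.414096
R_{3,2} = (16·(-0.414096) − (-0.414167)) / 15 = -0.414091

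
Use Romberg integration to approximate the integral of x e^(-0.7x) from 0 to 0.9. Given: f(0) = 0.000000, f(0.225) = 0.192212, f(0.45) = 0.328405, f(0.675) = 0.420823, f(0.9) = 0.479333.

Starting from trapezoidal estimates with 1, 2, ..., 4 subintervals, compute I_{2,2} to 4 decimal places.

I_{0,0} (trapezoid, 1 panel, h=0.9000): 0.215700
I_{1,0} (trapezoid, 2 panels, h=0.4500): 0.255632
I_{2,0} (trapezoid, 4 panels, h=0.2250): 0.265749
I_{1,1} = 0.255632 + (0.255632 − 0.215700)/3 = 0.268943
I_{2,1} = 0.265749 + (0.265749 − 0.255632)/3 = 0.269121
I_{2,2} = 0.269121 + (0.269121 − 0.268943)/15 = 0.269133

0.2691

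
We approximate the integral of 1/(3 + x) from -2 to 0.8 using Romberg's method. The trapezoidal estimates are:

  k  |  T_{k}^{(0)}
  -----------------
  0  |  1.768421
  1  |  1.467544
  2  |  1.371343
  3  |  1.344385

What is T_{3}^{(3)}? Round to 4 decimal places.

1.3351

Richardson extrapolation on the trapezoidal column (denominator 4−1=3):
T_{1}^{(1)} = (4·1.467544 − 1.768421) / 3 = 1.367252
T_{2}^{(1)} = 1.371343 + (1.371343 − 1.467544)/3 = 1.339276
T_{3}^{(1)} = (4·1.344385 − 1.371343) / 3 = 1.335399
T_{2}^{(2)} = 1.339276 + (1.339276 − 1.367252)/15 = 1.337411
T_{3}^{(2)} = (16·1.335399 − 1.339276) / 15 = 1.335141
T_{3}^{(3)} = 1.335141 + (1.335141 − 1.337411)/63 = 1.335105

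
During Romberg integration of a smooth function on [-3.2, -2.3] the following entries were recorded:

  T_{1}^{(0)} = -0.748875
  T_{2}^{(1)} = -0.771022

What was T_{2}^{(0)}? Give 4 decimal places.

-0.7655

From T_{2}^{(1)} = (4·T_{2}^{(0)} − T_{1}^{(0)})/3, solve for T_{2}^{(0)}:
4·T_{2}^{(0)} = 3·(-0.771022) + (-0.748875) = -3.061941
T_{2}^{(0)} = -0.765485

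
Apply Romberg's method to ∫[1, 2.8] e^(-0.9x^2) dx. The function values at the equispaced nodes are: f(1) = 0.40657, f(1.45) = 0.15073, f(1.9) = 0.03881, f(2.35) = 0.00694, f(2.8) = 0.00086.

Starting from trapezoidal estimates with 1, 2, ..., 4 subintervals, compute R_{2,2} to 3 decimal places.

0.167

R_{0,0} (trapezoid, 1 panel, h=1.8000): 0.36669
R_{1,0} (trapezoid, 2 panels, h=0.9000): 0.21827
R_{2,0} (trapezoid, 4 panels, h=0.4500): 0.18009
R_{1,1} = 0.21827 + (0.21827 − 0.36669)/3 = 0.16880
R_{2,1} = 0.18009 + (0.18009 − 0.21827)/3 = 0.16736
R_{2,2} = 0.16736 + (0.16736 − 0.16880)/15 = 0.16726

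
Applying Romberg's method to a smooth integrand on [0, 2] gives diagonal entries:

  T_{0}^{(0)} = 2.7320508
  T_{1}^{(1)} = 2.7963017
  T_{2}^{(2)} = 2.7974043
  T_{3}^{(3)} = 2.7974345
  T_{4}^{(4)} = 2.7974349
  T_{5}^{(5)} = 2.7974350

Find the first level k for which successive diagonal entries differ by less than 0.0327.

k = 2

|T_{1}^{(1)} − T_{0}^{(0)}| = 0.0642509 ≥ 0.0327
|T_{2}^{(2)} − T_{1}^{(1)}| = 0.0011026 < 0.0327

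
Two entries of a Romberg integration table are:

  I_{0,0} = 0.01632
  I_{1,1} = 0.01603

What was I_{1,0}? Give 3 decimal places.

From I_{1,1} = (4·I_{1,0} − I_{0,0})/3, solve for I_{1,0}:
4·I_{1,0} = 3·0.01603 + 0.01632 = 0.06441
I_{1,0} = 0.01610

0.016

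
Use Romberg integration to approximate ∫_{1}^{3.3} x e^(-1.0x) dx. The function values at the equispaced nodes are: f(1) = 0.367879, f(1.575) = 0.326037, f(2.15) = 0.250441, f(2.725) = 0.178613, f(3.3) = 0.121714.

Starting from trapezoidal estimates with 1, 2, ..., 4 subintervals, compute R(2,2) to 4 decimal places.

0.5771

R(0,0) (trapezoid, 1 panel, h=2.3000): 0.563032
R(1,0) (trapezoid, 2 panels, h=1.1500): 0.569523
R(2,0) (trapezoid, 4 panels, h=0.5750): 0.574935
R(1,1) = 0.569523 + (0.569523 − 0.563032)/3 = 0.571687
R(2,1) = 0.574935 + (0.574935 − 0.569523)/3 = 0.576739
R(2,2) = 0.576739 + (0.576739 − 0.571687)/15 = 0.577076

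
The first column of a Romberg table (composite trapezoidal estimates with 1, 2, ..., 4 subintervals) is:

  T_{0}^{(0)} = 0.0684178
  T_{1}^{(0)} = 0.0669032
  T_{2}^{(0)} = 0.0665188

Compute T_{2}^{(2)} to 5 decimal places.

0.06639

Richardson extrapolation on the trapezoidal column (denominator 4−1=3):
T_{1}^{(1)} = (4·0.0669032 − 0.0684178) / 3 = 0.0663983
T_{2}^{(1)} = (4·0.0665188 − 0.0669032) / 3 = 0.0663907
T_{2}^{(2)} = 0.0663907 + (0.0663907 − 0.0663983)/15 = 0.0663902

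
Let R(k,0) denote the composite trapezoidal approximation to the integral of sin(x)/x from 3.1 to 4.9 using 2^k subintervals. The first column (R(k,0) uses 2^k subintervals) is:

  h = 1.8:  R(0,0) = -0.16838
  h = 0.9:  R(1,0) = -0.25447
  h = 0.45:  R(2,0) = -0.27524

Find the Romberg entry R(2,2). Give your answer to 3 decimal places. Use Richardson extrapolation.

Richardson extrapolation on the trapezoidal column (denominator 4−1=3):
R(1,1) = (4·(-0.25447) − (-0.16838)) / 3 = -0.28317
R(2,1) = (4·(-0.27524) − (-0.25447)) / 3 = -0.28216
R(2,2) = -0.28216 + (-0.28216 − (-0.28317))/15 = -0.28209

-0.282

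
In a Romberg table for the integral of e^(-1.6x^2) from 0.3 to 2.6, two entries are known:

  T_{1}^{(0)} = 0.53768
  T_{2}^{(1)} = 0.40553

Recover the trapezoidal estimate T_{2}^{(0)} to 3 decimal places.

0.439

From T_{2}^{(1)} = (4·T_{2}^{(0)} − T_{1}^{(0)})/3, solve for T_{2}^{(0)}:
4·T_{2}^{(0)} = 3·0.40553 + 0.53768 = 1.75427
T_{2}^{(0)} = 0.43857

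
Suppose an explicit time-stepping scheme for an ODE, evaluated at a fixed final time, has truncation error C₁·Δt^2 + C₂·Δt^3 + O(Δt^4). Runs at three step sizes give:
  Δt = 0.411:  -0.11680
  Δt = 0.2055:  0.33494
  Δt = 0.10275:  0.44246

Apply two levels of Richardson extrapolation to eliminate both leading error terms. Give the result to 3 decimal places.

First eliminate the Δt^2 term (factor 2^2 = 4):
  B₁ = (4·0.33494 − (-0.11680))/3 = 0.48552
  B₂ = (4·0.44246 − 0.33494)/3 = 0.47830
Then eliminate the Δt^3 term (factor 2^3 = 8):
  (8·0.47830 − 0.48552)/7 = 0.47727

0.477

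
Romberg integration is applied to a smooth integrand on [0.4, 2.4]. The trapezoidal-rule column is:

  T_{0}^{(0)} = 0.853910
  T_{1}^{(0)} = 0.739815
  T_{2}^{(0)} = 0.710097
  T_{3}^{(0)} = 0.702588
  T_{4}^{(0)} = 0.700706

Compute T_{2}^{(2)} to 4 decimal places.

T_{1}^{(1)} = 0.739815 + (0.739815 − 0.853910)/3 = 0.701783
T_{2}^{(1)} = 0.710097 + (0.710097 − 0.739815)/3 = 0.700191
T_{2}^{(2)} = 0.700191 + (0.700191 − 0.701783)/15 = 0.700085
(Column j=1 coincides with Simpson's rule on the same nodes.)

0.7001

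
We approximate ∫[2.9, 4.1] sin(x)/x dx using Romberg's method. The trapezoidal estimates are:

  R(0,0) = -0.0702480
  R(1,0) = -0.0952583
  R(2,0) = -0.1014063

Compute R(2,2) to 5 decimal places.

-0.10345

Richardson extrapolation on the trapezoidal column (denominator 4−1=3):
R(1,1) = (4·(-0.0952583) − (-0.0702480)) / 3 = -0.1035951
R(2,1) = -0.1014063 + (-0.1014063 − (-0.0952583))/3 = -0.1034556
R(2,2) = -0.1034556 + (-0.1034556 − (-0.1035951))/15 = -0.1034463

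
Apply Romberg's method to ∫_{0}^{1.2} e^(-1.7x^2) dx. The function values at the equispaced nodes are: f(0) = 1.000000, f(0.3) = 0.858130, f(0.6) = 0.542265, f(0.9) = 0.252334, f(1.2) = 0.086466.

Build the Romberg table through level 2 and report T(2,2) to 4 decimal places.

0.6620

T(0,0) (trapezoid, 1 panel, h=1.2000): 0.651880
T(1,0) (trapezoid, 2 panels, h=0.6000): 0.651299
T(2,0) (trapezoid, 4 panels, h=0.3000): 0.658789
T(1,1) = 0.651299 + (0.651299 − 0.651880)/3 = 0.651105
T(2,1) = 0.658789 + (0.658789 − 0.651299)/3 = 0.661286
T(2,2) = 0.661286 + (0.661286 − 0.651105)/15 = 0.661965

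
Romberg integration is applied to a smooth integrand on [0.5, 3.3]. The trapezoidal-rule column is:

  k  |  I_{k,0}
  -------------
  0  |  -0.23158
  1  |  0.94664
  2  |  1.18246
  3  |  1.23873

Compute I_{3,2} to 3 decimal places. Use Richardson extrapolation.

Richardson extrapolation on the trapezoidal column (denominator 4−1=3):
I_{2,1} = 1.18246 + (1.18246 − 0.94664)/3 = 1.26107
I_{3,1} = (4·1.23873 − 1.18246) / 3 = 1.25749
I_{3,2} = 1.25749 + (1.25749 − 1.26107)/15 = 1.25725

1.257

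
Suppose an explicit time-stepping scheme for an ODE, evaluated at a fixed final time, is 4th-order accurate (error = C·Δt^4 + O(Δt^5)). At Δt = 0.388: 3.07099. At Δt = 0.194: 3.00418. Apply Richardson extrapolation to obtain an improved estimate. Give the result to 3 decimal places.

Extrapolated value = (16·A(Δt/2) − A(Δt)) / (16 − 1)
= (16·3.00418 − 3.07099) / 15
= 44.99589 / 15 = 2.99973

3.000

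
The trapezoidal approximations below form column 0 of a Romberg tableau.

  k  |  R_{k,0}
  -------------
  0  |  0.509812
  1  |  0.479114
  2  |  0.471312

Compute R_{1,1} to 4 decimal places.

0.4689

R_{1,1} = (4·0.479114 − 0.509812) / 3 = 0.468881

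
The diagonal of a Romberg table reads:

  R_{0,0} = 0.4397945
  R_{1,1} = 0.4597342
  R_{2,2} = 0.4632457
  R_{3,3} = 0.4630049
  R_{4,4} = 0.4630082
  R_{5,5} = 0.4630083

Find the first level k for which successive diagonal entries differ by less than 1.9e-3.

k = 3

|R_{1,1} − R_{0,0}| = 0.0199397 ≥ 1.9e-3
|R_{2,2} − R_{1,1}| = 0.0035115 ≥ 1.9e-3
|R_{3,3} − R_{2,2}| = 0.0002408 < 1.9e-3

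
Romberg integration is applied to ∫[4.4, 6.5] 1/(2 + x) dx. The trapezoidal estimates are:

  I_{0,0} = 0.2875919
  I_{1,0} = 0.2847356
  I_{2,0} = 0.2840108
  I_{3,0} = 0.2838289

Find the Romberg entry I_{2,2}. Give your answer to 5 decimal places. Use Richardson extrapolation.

0.28377

Richardson extrapolation on the trapezoidal column (denominator 4−1=3):
I_{1,1} = 0.2847356 + (0.2847356 − 0.2875919)/3 = 0.2837835
I_{2,1} = 0.2840108 + (0.2840108 − 0.2847356)/3 = 0.2837692
I_{2,2} = (16·0.2837692 − 0.2837835) / 15 = 0.2837682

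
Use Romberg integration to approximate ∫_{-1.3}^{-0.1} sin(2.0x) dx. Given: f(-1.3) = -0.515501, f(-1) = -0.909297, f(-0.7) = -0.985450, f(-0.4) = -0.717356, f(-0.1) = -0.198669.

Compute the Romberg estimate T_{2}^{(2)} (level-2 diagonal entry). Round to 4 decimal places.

-0.9184

T_{0}^{(0)} (trapezoid, 1 panel, h=1.2000): -0.428502
T_{1}^{(0)} (trapezoid, 2 panels, h=0.6000): -0.805521
T_{2}^{(0)} (trapezoid, 4 panels, h=0.3000): -0.890756
T_{1}^{(1)} = -0.805521 + (-0.805521 − (-0.428502))/3 = -0.931194
T_{2}^{(1)} = -0.890756 + (-0.890756 − (-0.805521))/3 = -0.919168
T_{2}^{(2)} = -0.919168 + (-0.919168 − (-0.931194))/15 = -0.918366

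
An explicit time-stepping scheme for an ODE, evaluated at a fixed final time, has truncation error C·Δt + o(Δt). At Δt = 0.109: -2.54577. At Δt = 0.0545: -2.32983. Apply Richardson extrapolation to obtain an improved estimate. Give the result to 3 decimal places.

The leading error scales as Δt; refining by a factor of 2 reduces it by 2^1 = 2.
Extrapolated value = (2·A(Δt/2) − A(Δt)) / (2 − 1)
= (2·(-2.32983) − (-2.54577)) / 1
= -2.11389 / 1 = -2.11389

-2.114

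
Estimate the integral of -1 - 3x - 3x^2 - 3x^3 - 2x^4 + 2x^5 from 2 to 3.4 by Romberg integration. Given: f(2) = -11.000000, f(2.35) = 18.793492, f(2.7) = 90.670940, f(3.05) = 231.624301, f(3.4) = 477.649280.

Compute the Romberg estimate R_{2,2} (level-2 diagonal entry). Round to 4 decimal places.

192.3906

R_{0,0} (trapezoid, 1 panel, h=1.4000): 326.654496
R_{1,0} (trapezoid, 2 panels, h=0.7000): 226.796906
R_{2,0} (trapezoid, 4 panels, h=0.3500): 201.044681
R_{1,1} = 226.796906 + (226.796906 − 326.654496)/3 = 193.511043
R_{2,1} = 201.044681 + (201.044681 − 226.796906)/3 = 192.460606
R_{2,2} = 192.460606 + (192.460606 − 193.511043)/15 = 192.390577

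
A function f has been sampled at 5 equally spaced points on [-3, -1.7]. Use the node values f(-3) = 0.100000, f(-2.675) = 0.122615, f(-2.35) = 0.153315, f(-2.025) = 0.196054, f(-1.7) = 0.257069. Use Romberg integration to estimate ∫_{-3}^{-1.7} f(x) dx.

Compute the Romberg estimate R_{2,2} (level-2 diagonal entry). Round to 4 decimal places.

R_{0,0} (trapezoid, 1 panel, h=1.3000): 0.232095
R_{1,0} (trapezoid, 2 panels, h=0.6500): 0.215702
R_{2,0} (trapezoid, 4 panels, h=0.3250): 0.211419
R_{1,1} = 0.215702 + (0.215702 − 0.232095)/3 = 0.210238
R_{2,1} = 0.211419 + (0.211419 − 0.215702)/3 = 0.209991
R_{2,2} = 0.209991 + (0.209991 − 0.210238)/15 = 0.209975

0.2100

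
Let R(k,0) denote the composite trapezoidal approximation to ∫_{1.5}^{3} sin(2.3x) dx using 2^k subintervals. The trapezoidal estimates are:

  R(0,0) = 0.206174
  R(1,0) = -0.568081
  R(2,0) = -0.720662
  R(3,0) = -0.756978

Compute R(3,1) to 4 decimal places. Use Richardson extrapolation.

Richardson extrapolation on the trapezoidal column (denominator 4−1=3):
R(3,1) = -0.756978 + (-0.756978 − (-0.720662))/3 = -0.769083

-0.7691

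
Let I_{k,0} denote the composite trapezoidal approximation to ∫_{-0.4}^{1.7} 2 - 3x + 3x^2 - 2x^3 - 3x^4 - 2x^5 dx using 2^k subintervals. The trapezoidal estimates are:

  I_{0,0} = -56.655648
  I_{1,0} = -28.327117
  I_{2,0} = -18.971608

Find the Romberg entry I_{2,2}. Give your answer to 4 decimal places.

Richardson extrapolation on the trapezoidal column (denominator 4−1=3):
I_{1,1} = -28.327117 + (-28.327117 − (-56.655648))/3 = -18.884273
I_{2,1} = -18.971608 + (-18.971608 − (-28.327117))/3 = -15.853105
I_{2,2} = (16·(-15.853105) − (-18.884273)) / 15 = -15.651027
(Column j=1 coincides with Simpson's rule on the same nodes.)

-15.6510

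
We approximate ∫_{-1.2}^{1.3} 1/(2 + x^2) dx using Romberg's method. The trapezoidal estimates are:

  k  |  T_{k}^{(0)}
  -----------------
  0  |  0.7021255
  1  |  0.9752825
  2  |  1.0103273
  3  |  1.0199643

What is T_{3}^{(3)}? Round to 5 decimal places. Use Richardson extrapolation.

1.02332

Richardson extrapolation on the trapezoidal column (denominator 4−1=3):
T_{1}^{(1)} = (4·0.9752825 − 0.7021255) / 3 = 1.0663348
T_{2}^{(1)} = (4·1.0103273 − 0.9752825) / 3 = 1.0220089
T_{3}^{(1)} = (4·1.0199643 − 1.0103273) / 3 = 1.0231766
T_{2}^{(2)} = (16·1.0220089 − 1.0663348) / 15 = 1.0190538
T_{3}^{(2)} = 1.0231766 + (1.0231766 − 1.0220089)/15 = 1.0232544
T_{3}^{(3)} = 1.0232544 + (1.0232544 − 1.0190538)/63 = 1.0233211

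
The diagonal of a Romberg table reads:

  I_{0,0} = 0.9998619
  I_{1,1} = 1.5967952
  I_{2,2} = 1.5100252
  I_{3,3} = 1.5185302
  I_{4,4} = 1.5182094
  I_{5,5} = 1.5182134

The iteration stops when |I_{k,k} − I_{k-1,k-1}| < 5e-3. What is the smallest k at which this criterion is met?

|I_{1,1} − I_{0,0}| = 0.5969333 ≥ 5e-3
|I_{2,2} − I_{1,1}| = 0.0867700 ≥ 5e-3
|I_{3,3} − I_{2,2}| = 0.0085050 ≥ 5e-3
|I_{4,4} − I_{3,3}| = 0.0003208 < 5e-3

k = 4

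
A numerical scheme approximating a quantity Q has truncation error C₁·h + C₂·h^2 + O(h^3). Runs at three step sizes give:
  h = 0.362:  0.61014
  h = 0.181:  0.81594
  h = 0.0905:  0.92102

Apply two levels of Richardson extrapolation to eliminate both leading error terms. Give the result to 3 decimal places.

1.028

First eliminate the h term (factor 2^1 = 2):
  B₁ = (2·0.81594 − 0.61014)/1 = 1.02174
  B₂ = (2·0.92102 − 0.81594)/1 = 1.02610
Then eliminate the h^2 term (factor 2^2 = 4):
  (4·1.02610 − 1.02174)/3 = 1.02755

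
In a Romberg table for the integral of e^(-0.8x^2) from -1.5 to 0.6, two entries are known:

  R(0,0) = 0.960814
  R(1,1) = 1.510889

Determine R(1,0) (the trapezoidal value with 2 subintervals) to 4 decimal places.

From R(1,1) = (4·R(1,0) − R(0,0))/3, solve for R(1,0):
4·R(1,0) = 3·1.510889 + 0.960814 = 5.493481
R(1,0) = 1.373370

1.3734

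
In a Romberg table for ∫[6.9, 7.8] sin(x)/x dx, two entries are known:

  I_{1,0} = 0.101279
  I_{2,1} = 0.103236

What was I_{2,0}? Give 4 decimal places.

0.1027

From I_{2,1} = (4·I_{2,0} − I_{1,0})/3, solve for I_{2,0}:
4·I_{2,0} = 3·0.103236 + 0.101279 = 0.410987
I_{2,0} = 0.102747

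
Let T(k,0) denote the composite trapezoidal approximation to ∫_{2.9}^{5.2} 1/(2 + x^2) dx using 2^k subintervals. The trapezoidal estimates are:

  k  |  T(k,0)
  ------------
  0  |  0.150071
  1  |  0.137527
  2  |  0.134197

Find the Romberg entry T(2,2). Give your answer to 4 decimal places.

0.1331

Richardson extrapolation on the trapezoidal column (denominator 4−1=3):
T(1,1) = (4·0.137527 − 0.150071) / 3 = 0.133346
T(2,1) = (4·0.134197 − 0.137527) / 3 = 0.133087
T(2,2) = 0.133087 + (0.133087 − 0.133346)/15 = 0.133070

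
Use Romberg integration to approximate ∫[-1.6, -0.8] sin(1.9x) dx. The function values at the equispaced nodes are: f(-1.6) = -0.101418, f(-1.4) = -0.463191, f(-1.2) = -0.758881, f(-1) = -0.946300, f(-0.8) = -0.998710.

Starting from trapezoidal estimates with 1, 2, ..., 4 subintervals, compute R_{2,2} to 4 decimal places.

-0.5503

R_{0,0} (trapezoid, 1 panel, h=0.8000): -0.440051
R_{1,0} (trapezoid, 2 panels, h=0.4000): -0.523578
R_{2,0} (trapezoid, 4 panels, h=0.2000): -0.543687
R_{1,1} = -0.523578 + (-0.523578 − (-0.440051))/3 = -0.551420
R_{2,1} = -0.543687 + (-0.543687 − (-0.523578))/3 = -0.550390
R_{2,2} = -0.550390 + (-0.550390 − (-0.551420))/15 = -0.550321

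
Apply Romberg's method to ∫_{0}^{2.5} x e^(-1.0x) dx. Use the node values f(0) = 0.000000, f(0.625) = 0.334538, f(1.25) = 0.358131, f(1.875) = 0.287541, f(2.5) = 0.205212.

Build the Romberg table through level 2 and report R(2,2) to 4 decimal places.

R(0,0) (trapezoid, 1 panel, h=2.5000): 0.256515
R(1,0) (trapezoid, 2 panels, h=1.2500): 0.575921
R(2,0) (trapezoid, 4 panels, h=0.6250): 0.676760
R(1,1) = 0.575921 + (0.575921 − 0.256515)/3 = 0.682390
R(2,1) = 0.676760 + (0.676760 − 0.575921)/3 = 0.710373
R(2,2) = 0.710373 + (0.710373 − 0.682390)/15 = 0.712239

0.7122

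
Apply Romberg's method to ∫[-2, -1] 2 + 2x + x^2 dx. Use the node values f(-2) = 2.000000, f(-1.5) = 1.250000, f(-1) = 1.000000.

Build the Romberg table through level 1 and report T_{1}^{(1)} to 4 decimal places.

1.3333

T_{0}^{(0)} (trapezoid, 1 panel, h=1.0000): 1.500000
T_{1}^{(0)} (trapezoid, 2 panels, h=0.5000): 1.375000
T_{1}^{(1)} = 1.375000 + (1.375000 − 1.500000)/3 = 1.333333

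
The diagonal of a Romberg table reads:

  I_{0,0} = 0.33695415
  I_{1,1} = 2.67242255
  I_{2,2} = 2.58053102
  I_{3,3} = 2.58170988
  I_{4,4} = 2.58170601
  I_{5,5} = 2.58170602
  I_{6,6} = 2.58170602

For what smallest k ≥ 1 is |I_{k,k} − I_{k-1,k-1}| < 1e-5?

k = 4

|I_{1,1} − I_{0,0}| = 2.33546840 ≥ 1e-5
|I_{2,2} − I_{1,1}| = 0.09189153 ≥ 1e-5
|I_{3,3} − I_{2,2}| = 0.00117886 ≥ 1e-5
|I_{4,4} − I_{3,3}| = 0.00000387 < 1e-5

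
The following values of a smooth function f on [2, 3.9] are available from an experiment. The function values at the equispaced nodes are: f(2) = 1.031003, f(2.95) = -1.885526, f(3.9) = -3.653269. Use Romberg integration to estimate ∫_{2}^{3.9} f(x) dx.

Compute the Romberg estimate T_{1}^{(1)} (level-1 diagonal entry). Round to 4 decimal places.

T_{0}^{(0)} (trapezoid, 1 panel, h=1.9000): -2.491153
T_{1}^{(0)} (trapezoid, 2 panels, h=0.9500): -3.036826
T_{1}^{(1)} = -3.036826 + (-3.036826 − (-2.491153))/3 = -3.218717

-3.2187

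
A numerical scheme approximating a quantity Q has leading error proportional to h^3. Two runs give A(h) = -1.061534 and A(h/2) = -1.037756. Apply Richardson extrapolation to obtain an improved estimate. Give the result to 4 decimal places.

-1.0344

The leading error scales as h^3; refining by a factor of 2 reduces it by 2^3 = 8.
Extrapolated value = (8·A(h/2) − A(h)) / (8 − 1)
= (8·(-1.037756) − (-1.061534)) / 7
= -7.240514 / 7 = -1.034359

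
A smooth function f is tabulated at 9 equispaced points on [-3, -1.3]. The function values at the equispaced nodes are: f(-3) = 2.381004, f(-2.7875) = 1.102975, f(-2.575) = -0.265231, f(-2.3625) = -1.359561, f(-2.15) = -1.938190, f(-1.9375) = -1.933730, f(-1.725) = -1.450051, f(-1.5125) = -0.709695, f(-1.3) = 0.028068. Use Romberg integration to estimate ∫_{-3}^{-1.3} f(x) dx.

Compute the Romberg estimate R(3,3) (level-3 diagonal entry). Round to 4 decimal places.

R(0,0) (trapezoid, 1 panel, h=1.7000): 2.047711
R(1,0) (trapezoid, 2 panels, h=0.8500): -0.623606
R(2,0) (trapezoid, 4 panels, h=0.4250): -1.040798
R(3,0) (trapezoid, 8 panels, h=0.2125): -1.136651
R(1,1) = -0.623606 + (-0.623606 − 2.047711)/3 = -1.514045
R(2,1) = -1.040798 + (-1.040798 − (-0.623606))/3 = -1.179862
R(3,1) = -1.136651 + (-1.136651 − (-1.040798))/3 = -1.168602
R(2,2) = -1.179862 + (-1.179862 − (-1.514045))/15 = -1.157583
R(3,2) = -1.168602 + (-1.168602 − (-1.179862))/15 = -1.167851
R(3,3) = -1.167851 + (-1.167851 − (-1.157583))/63 = -1.168014

-1.1680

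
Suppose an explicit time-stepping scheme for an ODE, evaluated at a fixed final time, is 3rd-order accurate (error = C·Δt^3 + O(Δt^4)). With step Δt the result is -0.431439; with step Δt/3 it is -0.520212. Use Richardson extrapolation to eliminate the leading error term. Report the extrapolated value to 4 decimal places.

-0.5236

The leading error scales as Δt^3; refining by a factor of 3 reduces it by 3^3 = 27.
Extrapolated value = (27·A(Δt/3) − A(Δt)) / (27 − 1)
= (27·(-0.520212) − (-0.431439)) / 26
= -13.614285 / 26 = -0.523626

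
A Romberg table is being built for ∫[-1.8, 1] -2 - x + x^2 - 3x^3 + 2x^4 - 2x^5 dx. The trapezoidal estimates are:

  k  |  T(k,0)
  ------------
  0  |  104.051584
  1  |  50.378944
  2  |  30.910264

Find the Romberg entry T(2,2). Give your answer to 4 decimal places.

23.8829

T(1,1) = 50.378944 + (50.378944 − 104.051584)/3 = 32.488064
T(2,1) = 30.910264 + (30.910264 − 50.378944)/3 = 24.420704
T(2,2) = 24.420704 + (24.420704 − 32.488064)/15 = 23.882880
(Column j=1 coincides with Simpson's rule on the same nodes.)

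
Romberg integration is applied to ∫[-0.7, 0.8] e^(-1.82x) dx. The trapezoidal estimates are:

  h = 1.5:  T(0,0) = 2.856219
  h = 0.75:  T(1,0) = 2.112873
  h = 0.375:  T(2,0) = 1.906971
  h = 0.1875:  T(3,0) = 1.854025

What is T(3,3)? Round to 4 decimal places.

Richardson extrapolation on the trapezoidal column (denominator 4−1=3):
T(1,1) = (4·2.112873 − 2.856219) / 3 = 1.865091
T(2,1) = 1.906971 + (1.906971 − 2.112873)/3 = 1.838337
T(3,1) = 1.854025 + (1.854025 − 1.906971)/3 = 1.836376
T(2,2) = (16·1.838337 − 1.865091) / 15 = 1.836553
T(3,2) = 1.836376 + (1.836376 − 1.838337)/15 = 1.836245
T(3,3) = 1.836245 + (1.836245 − 1.836553)/63 = 1.836240
(Column j=1 coincides with Simpson's rule on the same nodes.)

1.8362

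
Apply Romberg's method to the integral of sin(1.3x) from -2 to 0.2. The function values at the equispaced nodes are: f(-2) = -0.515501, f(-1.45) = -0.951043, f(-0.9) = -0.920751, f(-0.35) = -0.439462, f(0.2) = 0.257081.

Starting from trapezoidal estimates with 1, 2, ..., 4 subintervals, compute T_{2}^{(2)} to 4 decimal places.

-1.4020

T_{0}^{(0)} (trapezoid, 1 panel, h=2.2000): -0.284262
T_{1}^{(0)} (trapezoid, 2 panels, h=1.1000): -1.154957
T_{2}^{(0)} (trapezoid, 4 panels, h=0.5500): -1.342256
T_{1}^{(1)} = -1.154957 + (-1.154957 − (-0.284262))/3 = -1.445189
T_{2}^{(1)} = -1.342256 + (-1.342256 − (-1.154957))/3 = -1.404689
T_{2}^{(2)} = -1.404689 + (-1.404689 − (-1.445189))/15 = -1.401989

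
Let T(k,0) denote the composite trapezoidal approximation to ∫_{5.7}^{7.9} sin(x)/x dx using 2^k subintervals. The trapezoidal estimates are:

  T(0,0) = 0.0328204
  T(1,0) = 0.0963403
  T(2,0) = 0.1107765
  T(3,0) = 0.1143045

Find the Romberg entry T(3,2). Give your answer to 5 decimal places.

Richardson extrapolation on the trapezoidal column (denominator 4−1=3):
T(2,1) = (4·0.1107765 − 0.0963403) / 3 = 0.1155886
T(3,1) = 0.1143045 + (0.1143045 − 0.1107765)/3 = 0.1154805
T(3,2) = 0.1154805 + (0.1154805 − 0.1155886)/15 = 0.1154733
(Column j=1 coincides with Simpson's rule on the same nodes.)

0.11547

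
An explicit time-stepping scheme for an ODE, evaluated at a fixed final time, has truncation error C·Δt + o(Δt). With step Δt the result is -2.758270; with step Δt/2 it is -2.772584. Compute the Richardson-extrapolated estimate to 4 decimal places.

Extrapolated value = (2·A(Δt/2) − A(Δt)) / (2 − 1)
= (2·(-2.772584) − (-2.758270)) / 1
= -2.786898 / 1 = -2.786898

-2.7869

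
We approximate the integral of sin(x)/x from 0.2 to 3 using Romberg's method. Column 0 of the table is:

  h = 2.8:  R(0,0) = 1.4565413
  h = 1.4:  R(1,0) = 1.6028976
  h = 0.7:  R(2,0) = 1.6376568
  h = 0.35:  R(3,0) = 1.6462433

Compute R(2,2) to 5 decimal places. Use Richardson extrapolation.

1.64908

R(1,1) = 1.6028976 + (1.6028976 − 1.4565413)/3 = 1.6516830
R(2,1) = (4·1.6376568 − 1.6028976) / 3 = 1.6492432
R(2,2) = 1.6492432 + (1.6492432 − 1.6516830)/15 = 1.6490805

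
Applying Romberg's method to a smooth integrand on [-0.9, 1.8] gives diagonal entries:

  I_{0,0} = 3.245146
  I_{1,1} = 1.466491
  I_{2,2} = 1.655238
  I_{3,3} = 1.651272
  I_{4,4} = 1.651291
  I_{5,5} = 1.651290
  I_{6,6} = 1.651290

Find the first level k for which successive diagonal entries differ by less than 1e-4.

k = 4

|I_{1,1} − I_{0,0}| = 1.778655 ≥ 1e-4
|I_{2,2} − I_{1,1}| = 0.188747 ≥ 1e-4
|I_{3,3} − I_{2,2}| = 0.003966 ≥ 1e-4
|I_{4,4} − I_{3,3}| = 0.000019 < 1e-4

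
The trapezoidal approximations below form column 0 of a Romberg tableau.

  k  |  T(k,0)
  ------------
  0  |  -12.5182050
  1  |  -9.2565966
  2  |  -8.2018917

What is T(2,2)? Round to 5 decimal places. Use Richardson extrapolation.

Richardson extrapolation on the trapezoidal column (denominator 4−1=3):
T(1,1) = -9.2565966 + (-9.2565966 − (-12.5182050))/3 = -8.1693938
T(2,1) = (4·(-8.2018917) − (-9.2565966)) / 3 = -7.8503234
T(2,2) = -7.8503234 + (-7.8503234 − (-8.1693938))/15 = -7.8290520
(Column j=1 coincides with Simpson's rule on the same nodes.)

-7.82905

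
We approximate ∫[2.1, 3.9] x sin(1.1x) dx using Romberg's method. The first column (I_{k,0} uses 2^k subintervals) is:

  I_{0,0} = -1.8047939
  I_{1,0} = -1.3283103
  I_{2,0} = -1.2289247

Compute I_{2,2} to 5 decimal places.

-1.19755

Richardson extrapolation on the trapezoidal column (denominator 4−1=3):
I_{1,1} = -1.3283103 + (-1.3283103 − (-1.8047939))/3 = -1.1694824
I_{2,1} = (4·(-1.2289247) − (-1.3283103)) / 3 = -1.1957962
I_{2,2} = -1.1957962 + (-1.1957962 − (-1.1694824))/15 = -1.1975505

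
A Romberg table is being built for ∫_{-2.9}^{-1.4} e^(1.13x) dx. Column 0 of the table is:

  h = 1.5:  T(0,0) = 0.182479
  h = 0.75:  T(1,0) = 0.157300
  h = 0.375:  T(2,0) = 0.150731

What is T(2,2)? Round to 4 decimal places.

T(1,1) = 0.157300 + (0.157300 − 0.182479)/3 = 0.148907
T(2,1) = (4·0.150731 − 0.157300) / 3 = 0.148541
T(2,2) = (16·0.148541 − 0.148907) / 15 = 0.148517

0.1485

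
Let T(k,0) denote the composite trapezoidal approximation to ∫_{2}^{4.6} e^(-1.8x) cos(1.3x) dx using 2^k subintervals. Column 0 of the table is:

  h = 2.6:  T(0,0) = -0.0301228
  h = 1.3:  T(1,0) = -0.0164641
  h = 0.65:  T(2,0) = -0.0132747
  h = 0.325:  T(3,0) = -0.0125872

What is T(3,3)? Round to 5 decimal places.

T(1,1) = -0.0164641 + (-0.0164641 − (-0.0301228))/3 = -0.0119112
T(2,1) = -0.0132747 + (-0.0132747 − (-0.0164641))/3 = -0.0122116
T(3,1) = (4·(-0.0125872) − (-0.0132747)) / 3 = -0.0123580
T(2,2) = (16·(-0.0122116) − (-0.0119112)) / 15 = -0.0122316
T(3,2) = (16·(-0.0123580) − (-0.0122116)) / 15 = -0.0123678
T(3,3) = (64·(-0.0123678) − (-0.0122316)) / 63 = -0.0123700

-0.01237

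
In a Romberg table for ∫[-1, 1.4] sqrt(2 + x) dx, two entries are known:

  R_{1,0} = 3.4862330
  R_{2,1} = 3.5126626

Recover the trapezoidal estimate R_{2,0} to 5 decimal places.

3.50606

From R_{2,1} = (4·R_{2,0} − R_{1,0})/3, solve for R_{2,0}:
4·R_{2,0} = 3·3.5126626 + 3.4862330 = 14.0242208
R_{2,0} = 3.5060552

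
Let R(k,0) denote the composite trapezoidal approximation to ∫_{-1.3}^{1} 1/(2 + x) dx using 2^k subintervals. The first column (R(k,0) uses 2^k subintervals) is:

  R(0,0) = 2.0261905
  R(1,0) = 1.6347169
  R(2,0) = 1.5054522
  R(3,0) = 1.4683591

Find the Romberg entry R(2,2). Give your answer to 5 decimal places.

1.45957

R(1,1) = 1.6347169 + (1.6347169 − 2.0261905)/3 = 1.5042257
R(2,1) = 1.5054522 + (1.5054522 − 1.6347169)/3 = 1.4623640
R(2,2) = 1.4623640 + (1.4623640 − 1.5042257)/15 = 1.4595732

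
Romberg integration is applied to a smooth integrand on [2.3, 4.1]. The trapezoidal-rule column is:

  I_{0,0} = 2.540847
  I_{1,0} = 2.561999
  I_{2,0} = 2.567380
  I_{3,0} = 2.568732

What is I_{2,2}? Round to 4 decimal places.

I_{1,1} = (4·2.561999 − 2.540847) / 3 = 2.569050
I_{2,1} = 2.567380 + (2.567380 − 2.561999)/3 = 2.569174
I_{2,2} = 2.569174 + (2.569174 − 2.569050)/15 = 2.569182

2.5692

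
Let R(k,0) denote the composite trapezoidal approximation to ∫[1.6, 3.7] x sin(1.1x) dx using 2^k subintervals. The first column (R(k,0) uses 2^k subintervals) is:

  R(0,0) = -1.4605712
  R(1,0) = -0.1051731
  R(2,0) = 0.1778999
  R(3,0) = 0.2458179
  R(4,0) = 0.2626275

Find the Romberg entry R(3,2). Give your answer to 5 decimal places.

0.26820

R(2,1) = 0.1778999 + (0.1778999 − (-0.1051731))/3 = 0.2722576
R(3,1) = 0.2458179 + (0.2458179 − 0.1778999)/3 = 0.2684572
R(3,2) = 0.2684572 + (0.2684572 − 0.2722576)/15 = 0.2682038
(Column j=1 coincides with Simpson's rule on the same nodes.)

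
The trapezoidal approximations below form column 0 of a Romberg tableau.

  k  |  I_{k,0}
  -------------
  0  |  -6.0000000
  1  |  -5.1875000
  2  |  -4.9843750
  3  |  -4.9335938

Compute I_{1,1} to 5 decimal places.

Richardson extrapolation on the trapezoidal column (denominator 4−1=3):
I_{1,1} = -5.1875000 + (-5.1875000 − (-6.0000000))/3 = -4.9166667

-4.91667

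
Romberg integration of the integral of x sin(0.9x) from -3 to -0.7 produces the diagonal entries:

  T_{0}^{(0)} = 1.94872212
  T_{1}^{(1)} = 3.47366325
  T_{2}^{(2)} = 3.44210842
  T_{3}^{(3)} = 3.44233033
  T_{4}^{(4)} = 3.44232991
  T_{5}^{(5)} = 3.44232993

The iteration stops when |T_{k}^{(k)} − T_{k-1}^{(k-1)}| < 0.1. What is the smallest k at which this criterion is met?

k = 2

|T_{1}^{(1)} − T_{0}^{(0)}| = 1.52494113 ≥ 0.1
|T_{2}^{(2)} − T_{1}^{(1)}| = 0.03155483 < 0.1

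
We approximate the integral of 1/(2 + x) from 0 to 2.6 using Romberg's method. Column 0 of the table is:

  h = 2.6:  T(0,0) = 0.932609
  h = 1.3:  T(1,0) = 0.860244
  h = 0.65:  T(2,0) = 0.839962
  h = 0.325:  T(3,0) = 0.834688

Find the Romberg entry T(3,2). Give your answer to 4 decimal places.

0.8329

Richardson extrapolation on the trapezoidal column (denominator 4−1=3):
T(2,1) = (4·0.839962 − 0.860244) / 3 = 0.833201
T(3,1) = 0.834688 + (0.834688 − 0.839962)/3 = 0.832930
T(3,2) = (16·0.832930 − 0.833201) / 15 = 0.832912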